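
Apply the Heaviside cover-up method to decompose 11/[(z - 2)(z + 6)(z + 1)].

Cover (z - 2), z=2: α = 11/[(2 + 6)(2 + 1)] = 11/24. Cover (z + 6), z=-6: β = 11/[(-6 - 2)(-6 + 1)] = 11/40. Cover (z + 1), z=-1: γ = 11/[(-1 - 2)(-1 + 6)] = -11/15.
Result: (11/24)/(z - 2) + (11/40)/(z + 6) - (11/15)/(z + 1)


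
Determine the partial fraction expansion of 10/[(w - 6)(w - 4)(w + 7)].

Using cover-up method: α = 5/13, β = -5/11, γ = 10/143
Result: (5/13)/(w - 6) - (5/11)/(w - 4) + (10/143)/(w + 7)


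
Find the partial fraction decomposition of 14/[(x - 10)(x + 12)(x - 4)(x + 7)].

Using Heaviside cover-up: (7/1122)/(x - 10) - (7/880)/(x + 12) - (7/528)/(x - 4) + (14/935)/(x + 7)


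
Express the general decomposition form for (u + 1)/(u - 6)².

Repeated linear factor: A/(u - 6) + B/(u - 6)²


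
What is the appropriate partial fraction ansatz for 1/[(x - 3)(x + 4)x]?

Three distinct linear factors: α/(x - 3) + β/(x + 4) + γ/x


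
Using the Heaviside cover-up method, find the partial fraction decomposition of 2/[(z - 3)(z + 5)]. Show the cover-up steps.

Cover (z - 3): set z=3, get α = 2/(3 + 5) = 1/4. Cover (z + 5): set z=-5, get β = 2/(-5 - 3) = -1/4.
Result: (1/4)/(z - 3) - (1/4)/(z + 5)


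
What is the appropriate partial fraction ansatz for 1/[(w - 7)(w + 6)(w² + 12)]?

Two linear + quadratic: P/(w - 7) + Q/(w + 6) + (Rw + S)/(w² + 12)


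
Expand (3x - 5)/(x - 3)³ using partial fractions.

(3x - 5) = P(x - 3)² + Q(x - 3) + R. At x = 3: R = 3·3 - 5 = 4. Coefficients: P = 0, Q = 3
Result: 3/(x - 3)² + 4/(x - 3)³


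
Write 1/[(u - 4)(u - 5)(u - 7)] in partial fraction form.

Using cover-up method: α = 1/3, β = -1/2, γ = 1/6
Result: (1/3)/(u - 4) - (1/2)/(u - 5) + (1/6)/(u - 7)


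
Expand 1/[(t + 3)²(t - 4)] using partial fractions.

Cover-up at t=4: C = 1/(4 + 3)² = 1/49. Cover-up at t=-3: B = 1/(-3 - 4) = -1/7. Comparing t² coeff: A = -C = -1/49
Result: (-1/49)/(t + 3) - (1/7)/(t + 3)² + (1/49)/(t - 4)


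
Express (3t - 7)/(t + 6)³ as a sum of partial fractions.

(3t - 7) = A(t + 6)² + B(t + 6) + C. At t = -6: C = 3·(-6) - 7 = -25. Coefficients: A = 0, B = 3
Result: 3/(t + 6)² - 25/(t + 6)³


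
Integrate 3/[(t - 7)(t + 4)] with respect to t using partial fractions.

Decompose: 3/[(t - 7)(t + 4)] = (3/11)/(t - 7) - (3/11)/(t + 4). Integrate each term: (3/11) ln|(t - 7)| - (3/11) ln|(t + 4)| + C


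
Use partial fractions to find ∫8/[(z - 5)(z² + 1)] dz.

Cover-up at z=5: α = 8/(5²+1) = 4/13. Coeff matching: β = -4/13, γ = -20/13. Decomposition: (4/13)/(z - 5) - ((4/13)z + 20/13)/(z² + 1). Integrate: linear → ln, quadratic → (1/2)ln + arctan: (4/13) ln|(z - 5)| - (2/13) ln(z² + 1) - (20/13) arctan(z) + C


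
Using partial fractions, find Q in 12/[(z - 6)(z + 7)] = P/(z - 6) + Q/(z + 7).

Cover-up at z = -7: Q = 12/(-7 - 6) = -12/13


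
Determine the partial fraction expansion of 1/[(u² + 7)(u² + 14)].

Coefficient matching gives P = R = 0, Q = 1/(14-7) = 1/7, S = -Q = -1/7
Result: (1/7)/(u² + 7) - (1/7)/(u² + 14)


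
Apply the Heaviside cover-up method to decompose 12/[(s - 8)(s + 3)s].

Cover (s - 8), s=8: P = 12/[(8 + 3)(8 - 0)] = 3/22. Cover (s + 3), s=-3: Q = 12/[(-3 - 8)(-3 - 0)] = 4/11. Cover s, s=0: R = 12/[(0 - 8)(0 + 3)] = -1/2.
Result: (3/22)/(s - 8) + (4/11)/(s + 3) - (1/2)/s


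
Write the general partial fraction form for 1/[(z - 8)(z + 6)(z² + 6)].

Two linear + quadratic: α/(z - 8) + β/(z + 6) + (γz + δ)/(z² + 6)


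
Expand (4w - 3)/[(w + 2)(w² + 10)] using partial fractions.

At w=-2: α = (4·(-2) - 3)/((-2)² + 10) = -11/14. β = -α = 11/14, γ = 4 - (-2)·α = 17/7
Result: (-11/14)/(w + 2) + ((11/14)w + 17/7)/(w² + 10)


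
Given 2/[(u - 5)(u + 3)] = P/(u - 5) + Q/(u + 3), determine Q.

Cover-up at u = -3: Q = 2/(-3 - 5) = -2/8 = -1/4


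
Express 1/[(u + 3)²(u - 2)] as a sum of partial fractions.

Cover-up at u=2: γ = 1/(2 + 3)² = 1/25. Cover-up at u=-3: β = 1/(-3 - 2) = -1/5. Comparing u² coeff: α = -γ = -1/25
Result: (-1/25)/(u + 3) - (1/5)/(u + 3)² + (1/25)/(u - 2)


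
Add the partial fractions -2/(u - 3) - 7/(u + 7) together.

Common denominator (u - 3)(u + 7). Numerator: -2(u + 7) - 7(u - 3) = (-2u - 14) - (7u - 21) = -9u + 7
Result: (-9u + 7)/[(u - 3)(u + 7)]


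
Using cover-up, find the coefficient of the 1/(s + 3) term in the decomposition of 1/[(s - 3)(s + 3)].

Cover (s + 3), set s=-3: 1/((s - 3) at s=-3) = 1/(-6) = -1/6


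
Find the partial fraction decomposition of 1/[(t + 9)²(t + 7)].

Cover-up at t=-7: R = 1/(-7 + 9)² = 1/4. Cover-up at t=-9: Q = 1/(-9 + 7) = -1/2. Comparing t² coeff: P = -R = -1/4
Result: (-1/4)/(t + 9) - (1/2)/(t + 9)² + (1/4)/(t + 7)


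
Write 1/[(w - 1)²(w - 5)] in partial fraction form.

Cover-up at w=5: R = 1/(5 - 1)² = 1/16. Cover-up at w=1: Q = 1/(1 - 5) = -1/4. Comparing w² coeff: P = -R = -1/16
Result: (-1/16)/(w - 1) - (1/4)/(w - 1)² + (1/16)/(w - 5)


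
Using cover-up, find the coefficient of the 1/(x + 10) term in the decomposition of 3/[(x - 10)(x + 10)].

Cover (x + 10), set x=-10: 3/((x - 10) at x=-10) = 3/(-20) = -3/20


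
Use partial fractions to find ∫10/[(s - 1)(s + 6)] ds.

Decompose: 10/[(s - 1)(s + 6)] = (10/7)/(s - 1) - (10/7)/(s + 6). Integrate each term: (10/7) ln|(s - 1)| - (10/7) ln|(s + 6)| + C


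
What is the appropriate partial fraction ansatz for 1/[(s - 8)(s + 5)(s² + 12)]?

Two linear + quadratic: α/(s - 8) + β/(s + 5) + (γs + δ)/(s² + 12)


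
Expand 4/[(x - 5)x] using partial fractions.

4/(x - 5)x = P/(x - 5) + Q/x. P = 4/(5 - 0) = 4/5, Q = 4/(0 - 5) = -4/5
Result: (4/5)/(x - 5) - (4/5)/x


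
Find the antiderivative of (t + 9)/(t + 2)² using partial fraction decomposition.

Decompose: P = 1, Q = 1·(-2) + 9 = 7, so (t + 9)/(t + 2)² = 1/(t + 2) + 7/(t + 2)². Integrate: ∫ P/(t + 2) dt = ln|(t + 2)|; ∫ Q/(t + 2)² dt = -7/(t + 2). Sum: ln|(t + 2)| - 7/(t + 2) + C


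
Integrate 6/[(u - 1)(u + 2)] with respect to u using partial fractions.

Decompose: 6/[(u - 1)(u + 2)] = 2/(u - 1) - 2/(u + 2). Integrate each term: 2 ln|(u - 1)| - 2 ln|(u + 2)| + C


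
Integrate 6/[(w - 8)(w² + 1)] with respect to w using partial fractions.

Cover-up at w=8: A = 6/(8²+1) = 6/65. Coeff matching: B = -6/65, C = -48/65. Decomposition: (6/65)/(w - 8) - ((6/65)w + 48/65)/(w² + 1). Integrate: linear → ln, quadratic → (1/2)ln + arctan: (6/65) ln|(w - 8)| - (3/65) ln(w² + 1) - (48/65) arctan(w) + C


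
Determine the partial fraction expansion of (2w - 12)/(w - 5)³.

(2w - 12) = α(w - 5)² + β(w - 5) + γ. At w = 5: γ = 2·5 - 12 = -2. Coefficients: α = 0, β = 2
Result: 2/(w - 5)² - 2/(w - 5)³


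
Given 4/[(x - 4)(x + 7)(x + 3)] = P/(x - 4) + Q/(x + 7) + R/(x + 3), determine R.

Cover-up at x = -3: R = 4/[(-3 - 4)(-3 + 7)] = 4/[(-7)(4)] = -4/28 = -1/7


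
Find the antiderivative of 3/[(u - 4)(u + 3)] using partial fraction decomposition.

Decompose: 3/[(u - 4)(u + 3)] = (3/7)/(u - 4) - (3/7)/(u + 3). Integrate each term: (3/7) ln|(u - 4)| - (3/7) ln|(u + 3)| + C


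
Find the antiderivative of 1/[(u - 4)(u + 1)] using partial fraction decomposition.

Decompose: 1/[(u - 4)(u + 1)] = (1/5)/(u - 4) - (1/5)/(u + 1). Integrate each term: (1/5) ln|(u - 4)| - (1/5) ln|(u + 1)| + C


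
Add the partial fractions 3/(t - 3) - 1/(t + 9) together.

Common denominator (t - 3)(t + 9). Numerator: 3(t + 9) - 1(t - 3) = (3t + 27) - (t - 3) = 2t + 30
Result: (2t + 30)/[(t - 3)(t + 9)]


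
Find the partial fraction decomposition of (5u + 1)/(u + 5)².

(5u + 1) = α(u + 5) + β. At u = -5: β = 5·(-5) + 1 = -24. Coeff of u: α = 5
Result: 5/(u + 5) - 24/(u + 5)²


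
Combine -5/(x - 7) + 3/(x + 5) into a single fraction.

Common denominator (x - 7)(x + 5). Numerator: -5(x + 5) + 3(x - 7) = (-5x - 25) + (3x - 21) = -2x - 46
Result: (-2x - 46)/[(x - 7)(x + 5)]


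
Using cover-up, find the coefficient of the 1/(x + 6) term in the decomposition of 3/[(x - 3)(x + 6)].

Cover (x + 6), set x=-6: 3/((x - 3) at x=-6) = 3/(-9) = -1/3


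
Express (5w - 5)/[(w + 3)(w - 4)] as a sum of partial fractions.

At w=-3: α = (5·(-3) - 5)/(-3 - 4) = 20/7. At w=4: β = (5·4 - 5)/(4 + 3) = 15/7
Result: (20/7)/(w + 3) + (15/7)/(w - 4)


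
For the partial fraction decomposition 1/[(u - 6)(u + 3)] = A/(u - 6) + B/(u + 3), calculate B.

Cover-up at u = -3: B = 1/(-3 - 6) = -1/9


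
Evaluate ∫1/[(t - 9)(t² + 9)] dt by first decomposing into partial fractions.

Cover-up at t=9: A = 1/(9²+9) = 1/90. Coeff matching: B = -1/90, C = -1/10. Decomposition: (1/90)/(t - 9) - ((1/90)t + 1/10)/(t² + 9). Integrate: linear → ln, quadratic → (1/2)ln + arctan: (1/90) ln|(t - 9)| - (1/180) ln(t² + 9) - (1/30) arctan(t/3) + C


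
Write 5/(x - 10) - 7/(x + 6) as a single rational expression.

Common denominator (x - 10)(x + 6). Numerator: 5(x + 6) - 7(x - 10) = (5x + 30) - (7x - 70) = -2x + 100
Result: (-2x + 100)/[(x - 10)(x + 6)]


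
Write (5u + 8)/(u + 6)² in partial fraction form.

(5u + 8) = α(u + 6) + β. At u = -6: β = 5·(-6) + 8 = -22. Coeff of u: α = 5
Result: 5/(u + 6) - 22/(u + 6)²


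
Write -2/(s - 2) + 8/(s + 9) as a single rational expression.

Common denominator (s - 2)(s + 9). Numerator: -2(s + 9) + 8(s - 2) = (-2s - 18) + (8s - 16) = 6s - 34
Result: (6s - 34)/[(s - 2)(s + 9)]


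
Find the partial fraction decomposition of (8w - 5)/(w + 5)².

(8w - 5) = α(w + 5) + β. At w = -5: β = 8·(-5) - 5 = -45. Coeff of w: α = 8
Result: 8/(w + 5) - 45/(w + 5)²


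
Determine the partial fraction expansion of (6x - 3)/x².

(6x - 3) = Ax + B. At x = 0: B = 6·0 - 3 = -3. Coeff of x: A = 6
Result: 6/x - 3/x²


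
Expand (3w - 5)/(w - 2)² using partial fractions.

(3w - 5) = P(w - 2) + Q. At w = 2: Q = 3·2 - 5 = 1. Coeff of w: P = 3
Result: 3/(w - 2) + 1/(w - 2)²


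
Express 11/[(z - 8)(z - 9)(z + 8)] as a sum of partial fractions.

Using cover-up method: A = -11/16, B = 11/17, C = 11/272
Result: (-11/16)/(z - 8) + (11/17)/(z - 9) + (11/272)/(z + 8)


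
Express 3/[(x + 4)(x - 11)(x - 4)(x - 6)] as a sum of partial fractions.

Using Heaviside cover-up: (-1/400)/(x + 4) + (1/175)/(x - 11) + (3/112)/(x - 4) - (3/100)/(x - 6)


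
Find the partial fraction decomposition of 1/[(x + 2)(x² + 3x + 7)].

Cover-up at x = -2: α = 1/((-2)² + 3·(-2) + 7) = 1/5. Then β = -α = -1/5, γ = -α·(3 - 2) = -1/5
Result: (1/5)/(x + 2) - ((1/5)x + 1/5)/(x² + 3x + 7)


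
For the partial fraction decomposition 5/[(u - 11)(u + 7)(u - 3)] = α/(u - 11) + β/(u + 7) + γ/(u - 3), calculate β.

Cover-up at u = -7: β = 5/[(-7 - 11)(-7 - 3)] = 5/[(-18)(-10)] = 5/180 = 1/36


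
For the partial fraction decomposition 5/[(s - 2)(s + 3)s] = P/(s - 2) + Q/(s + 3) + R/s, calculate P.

Cover-up at s = 2: P = 5/[(2 + 3)(2 - 0)] = 5/[(5)(2)] = 5/10 = 1/2


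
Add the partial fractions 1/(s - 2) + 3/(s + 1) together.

Common denominator (s - 2)(s + 1). Numerator: 1(s + 1) + 3(s - 2) = (s + 1) + (3s - 6) = 4s - 5
Result: (4s - 5)/[(s - 2)(s + 1)]


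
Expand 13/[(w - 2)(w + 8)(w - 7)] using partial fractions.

Using cover-up method: A = -13/50, B = 13/150, C = 13/75
Result: (-13/50)/(w - 2) + (13/150)/(w + 8) + (13/75)/(w - 7)


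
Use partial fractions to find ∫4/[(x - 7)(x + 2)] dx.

Decompose: 4/[(x - 7)(x + 2)] = (4/9)/(x - 7) - (4/9)/(x + 2). Integrate each term: (4/9) ln|(x - 7)| - (4/9) ln|(x + 2)| + C


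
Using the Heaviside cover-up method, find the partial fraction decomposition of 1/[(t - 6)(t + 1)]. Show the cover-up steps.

Cover (t - 6): set t=6, get P = 1/(6 + 1) = 1/7. Cover (t + 1): set t=-1, get Q = 1/(-1 - 6) = -1/7.
Result: (1/7)/(t - 6) - (1/7)/(t + 1)


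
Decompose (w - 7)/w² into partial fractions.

(w - 7) = Aw + B. At w = 0: B = 1·0 - 7 = -7. Coeff of w: A = 1
Result: 1/w - 7/w²


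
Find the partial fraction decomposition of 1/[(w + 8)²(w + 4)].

Cover-up at w=-4: C = 1/(-4 + 8)² = 1/16. Cover-up at w=-8: B = 1/(-8 + 4) = -1/4. Comparing w² coeff: A = -C = -1/16
Result: (-1/16)/(w + 8) - (1/4)/(w + 8)² + (1/16)/(w + 4)


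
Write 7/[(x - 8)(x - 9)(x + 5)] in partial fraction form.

Using cover-up method: α = -7/13, β = 1/2, γ = 1/26
Result: (-7/13)/(x - 8) + (1/2)/(x - 9) + (1/26)/(x + 5)


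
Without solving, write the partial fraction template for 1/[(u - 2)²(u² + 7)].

Repeated linear + quadratic: α/(u - 2) + β/(u - 2)² + (γu + δ)/(u² + 7)


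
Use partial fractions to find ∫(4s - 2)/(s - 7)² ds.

Decompose: P = 4, Q = 4·7 - 2 = 26, so (4s - 2)/(s - 7)² = 4/(s - 7) + 26/(s - 7)². Integrate: ∫ P/(s - 7) ds = 4 ln|(s - 7)|; ∫ Q/(s - 7)² ds = -26/(s - 7). Sum: 4 ln|(s - 7)| - 26/(s - 7) + C


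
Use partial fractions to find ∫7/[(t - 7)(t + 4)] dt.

Decompose: 7/[(t - 7)(t + 4)] = (7/11)/(t - 7) - (7/11)/(t + 4). Integrate each term: (7/11) ln|(t - 7)| - (7/11) ln|(t + 4)| + C


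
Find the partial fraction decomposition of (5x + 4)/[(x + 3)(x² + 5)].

At x=-3: α = (5·(-3) + 4)/((-3)² + 5) = -11/14. β = -α = 11/14, γ = 5 - (-3)·α = 37/14
Result: (-11/14)/(x + 3) + ((11/14)x + 37/14)/(x² + 5)


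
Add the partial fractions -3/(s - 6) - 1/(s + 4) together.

Common denominator (s - 6)(s + 4). Numerator: -3(s + 4) - 1(s - 6) = (-3s - 12) - (s - 6) = -4s - 6
Result: (-4s - 6)/[(s - 6)(s + 4)]


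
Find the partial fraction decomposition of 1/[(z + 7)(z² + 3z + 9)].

Cover-up at z = -7: A = 1/((-7)² + 3·(-7) + 9) = 1/37. Then B = -A = -1/37, C = -A·(3 - 7) = 4/37
Result: (1/37)/(z + 7) - ((1/37)z - 4/37)/(z² + 3z + 9)


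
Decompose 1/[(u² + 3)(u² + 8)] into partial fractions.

Coefficient matching gives P = R = 0, Q = 1/(8-3) = 1/5, S = -Q = -1/5
Result: (1/5)/(u² + 3) - (1/5)/(u² + 8)


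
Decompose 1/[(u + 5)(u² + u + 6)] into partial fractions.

Cover-up at u = -5: A = 1/((-5)² + 1·(-5) + 6) = 1/26. Then B = -A = -1/26, C = -A·(1 - 5) = 2/13
Result: (1/26)/(u + 5) - ((1/26)u - 2/13)/(u² + u + 6)


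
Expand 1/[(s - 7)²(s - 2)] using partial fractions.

Cover-up at s=2: γ = 1/(2 - 7)² = 1/25. Cover-up at s=7: β = 1/(7 - 2) = 1/5. Comparing s² coeff: α = -γ = -1/25
Result: (-1/25)/(s - 7) + (1/5)/(s - 7)² + (1/25)/(s - 2)


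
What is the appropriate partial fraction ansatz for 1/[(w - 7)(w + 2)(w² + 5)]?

Two linear + quadratic: α/(w - 7) + β/(w + 2) + (γw + δ)/(w² + 5)


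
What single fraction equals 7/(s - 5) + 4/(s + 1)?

Common denominator (s - 5)(s + 1). Numerator: 7(s + 1) + 4(s - 5) = (7s + 7) + (4s - 20) = 11s - 13
Result: (11s - 13)/[(s - 5)(s + 1)]


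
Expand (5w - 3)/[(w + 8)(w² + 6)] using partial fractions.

At w=-8: α = (5·(-8) - 3)/((-8)² + 6) = -43/70. β = -α = 43/70, γ = 5 - (-8)·α = 3/35
Result: (-43/70)/(w + 8) + ((43/70)w + 3/35)/(w² + 6)


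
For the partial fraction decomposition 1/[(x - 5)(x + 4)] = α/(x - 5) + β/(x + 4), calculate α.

Cover-up at x = 5: α = 1/(5 + 4) = 1/9


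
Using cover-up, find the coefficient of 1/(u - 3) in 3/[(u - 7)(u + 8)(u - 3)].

Cover (u - 3), set u=3: 3/[(3 - 7)(3 + 8)] = -3/44


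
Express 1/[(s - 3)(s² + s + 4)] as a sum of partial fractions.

Cover-up at s = 3: A = 1/(3² + 1·3 + 4) = 1/16. Then B = -A = -1/16, C = -A·(1 + 3) = -1/4
Result: (1/16)/(s - 3) - ((1/16)s + 1/4)/(s² + s + 4)


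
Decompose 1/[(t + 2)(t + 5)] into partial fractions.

1/(t + 2)(t + 5) = P/(t + 2) + Q/(t + 5). P = 1/(-2 + 5) = 1/3, Q = 1/(-5 + 2) = -1/3
Result: (1/3)/(t + 2) - (1/3)/(t + 5)


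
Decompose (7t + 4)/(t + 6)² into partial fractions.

(7t + 4) = A(t + 6) + B. At t = -6: B = 7·(-6) + 4 = -38. Coeff of t: A = 7
Result: 7/(t + 6) - 38/(t + 6)²


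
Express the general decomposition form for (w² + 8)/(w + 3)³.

Repeated linear factor (power 3): A/(w + 3) + B/(w + 3)² + C/(w + 3)³


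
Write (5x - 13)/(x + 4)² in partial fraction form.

(5x - 13) = P(x + 4) + Q. At x = -4: Q = 5·(-4) - 13 = -33. Coeff of x: P = 5
Result: 5/(x + 4) - 33/(x + 4)²


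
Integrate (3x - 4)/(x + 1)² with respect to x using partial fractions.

Decompose: A = 3, B = 3·(-1) - 4 = -7, so (3x - 4)/(x + 1)² = 3/(x + 1) - 7/(x + 1)². Integrate: ∫ A/(x + 1) dx = 3 ln|(x + 1)|; ∫ B/(x + 1)² dx = 7/(x + 1). Sum: 3 ln|(x + 1)| + 7/(x + 1) + C


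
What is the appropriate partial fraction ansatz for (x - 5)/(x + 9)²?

Repeated linear factor: α/(x + 9) + β/(x + 9)²


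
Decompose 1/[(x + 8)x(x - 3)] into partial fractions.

Using cover-up method: A = 1/88, B = -1/24, C = 1/33
Result: (1/88)/(x + 8) - (1/24)/x + (1/33)/(x - 3)


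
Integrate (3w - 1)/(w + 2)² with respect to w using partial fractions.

Decompose: A = 3, B = 3·(-2) - 1 = -7, so (3w - 1)/(w + 2)² = 3/(w + 2) - 7/(w + 2)². Integrate: ∫ A/(w + 2) dw = 3 ln|(w + 2)|; ∫ B/(w + 2)² dw = 7/(w + 2). Sum: 3 ln|(w + 2)| + 7/(w + 2) + C


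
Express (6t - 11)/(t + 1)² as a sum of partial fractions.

(6t - 11) = α(t + 1) + β. At t = -1: β = 6·(-1) - 11 = -17. Coeff of t: α = 6
Result: 6/(t + 1) - 17/(t + 1)²


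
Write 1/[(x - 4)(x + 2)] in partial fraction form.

1/(x - 4)(x + 2) = P/(x - 4) + Q/(x + 2). P = 1/(4 + 2) = 1/6, Q = 1/(-2 - 4) = -1/6
Result: (1/6)/(x - 4) - (1/6)/(x + 2)


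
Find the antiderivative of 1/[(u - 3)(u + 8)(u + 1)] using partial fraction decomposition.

Cover-up: P = 1/44, Q = 1/77, R = -1/28. Decomposition: (1/44)/(u - 3) + (1/77)/(u + 8) - (1/28)/(u + 1). Integrate each term: (1/44) ln|(u - 3)| + (1/77) ln|(u + 8)| - (1/28) ln|(u + 1)| + C


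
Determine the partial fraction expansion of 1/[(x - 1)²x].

Cover-up at x=0: R = 1/(0 - 1)² = 1. Cover-up at x=1: Q = 1/(1 - 0) = 1. Comparing x² coeff: P = -R = -1
Result: -1/(x - 1) + 1/(x - 1)² + 1/x


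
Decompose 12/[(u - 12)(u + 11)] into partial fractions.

12/(u - 12)(u + 11) = A/(u - 12) + B/(u + 11). A = 12/(12 + 11) = 12/23, B = 12/(-11 - 12) = -12/23
Result: (12/23)/(u - 12) - (12/23)/(u + 11)


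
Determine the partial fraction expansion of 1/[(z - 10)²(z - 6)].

Cover-up at z=6: R = 1/(6 - 10)² = 1/16. Cover-up at z=10: Q = 1/(10 - 6) = 1/4. Comparing z² coeff: P = -R = -1/16
Result: (-1/16)/(z - 10) + (1/4)/(z - 10)² + (1/16)/(z - 6)


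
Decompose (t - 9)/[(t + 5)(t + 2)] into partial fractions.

At t=-5: α = (1·(-5) - 9)/(-5 + 2) = 14/3. At t=-2: β = (1·(-2) - 9)/(-2 + 5) = -11/3
Result: (14/3)/(t + 5) - (11/3)/(t + 2)


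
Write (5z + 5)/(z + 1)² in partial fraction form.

(5z + 5) = α(z + 1) + β. At z = -1: β = 5·(-1) + 5 = 0. Coeff of z: α = 5
Result: 5/(z + 1)


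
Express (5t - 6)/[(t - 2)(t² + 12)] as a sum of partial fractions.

At t=2: α = (5·2 - 6)/(2² + 12) = 1/4. β = -α = -1/4, γ = 5 - 2·α = 9/2
Result: (1/4)/(t - 2) - ((1/4)t - 9/2)/(t² + 12)


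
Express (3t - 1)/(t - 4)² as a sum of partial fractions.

(3t - 1) = α(t - 4) + β. At t = 4: β = 3·4 - 1 = 11. Coeff of t: α = 3
Result: 3/(t - 4) + 11/(t - 4)²


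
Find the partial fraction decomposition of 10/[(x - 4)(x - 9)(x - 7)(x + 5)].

Using Heaviside cover-up: (2/27)/(x - 4) + (1/14)/(x - 9) - (5/36)/(x - 7) - (5/756)/(x + 5)


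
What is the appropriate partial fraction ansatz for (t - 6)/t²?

Repeated linear factor: P/t + Q/t²


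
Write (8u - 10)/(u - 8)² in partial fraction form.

(8u - 10) = α(u - 8) + β. At u = 8: β = 8·8 - 10 = 54. Coeff of u: α = 8
Result: 8/(u - 8) + 54/(u - 8)²


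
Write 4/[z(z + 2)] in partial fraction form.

4/z(z + 2) = α/z + β/(z + 2). α = 4/(0 + 2) = 2, β = 4/(-2 - 0) = -2
Result: 2/z - 2/(z + 2)


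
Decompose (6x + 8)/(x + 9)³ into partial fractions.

(6x + 8) = α(x + 9)² + β(x + 9) + γ. At x = -9: γ = 6·(-9) + 8 = -46. Coefficients: α = 0, β = 6
Result: 6/(x + 9)² - 46/(x + 9)³


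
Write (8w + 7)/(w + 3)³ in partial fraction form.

(8w + 7) = α(w + 3)² + β(w + 3) + γ. At w = -3: γ = 8·(-3) + 7 = -17. Coefficients: α = 0, β = 8
Result: 8/(w + 3)² - 17/(w + 3)³


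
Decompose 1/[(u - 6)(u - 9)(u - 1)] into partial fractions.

Using cover-up method: A = -1/15, B = 1/24, C = 1/40
Result: (-1/15)/(u - 6) + (1/24)/(u - 9) + (1/40)/(u - 1)


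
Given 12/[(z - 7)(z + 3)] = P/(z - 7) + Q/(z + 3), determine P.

Cover-up at z = 7: P = 12/(7 + 3) = 12/10 = 6/5


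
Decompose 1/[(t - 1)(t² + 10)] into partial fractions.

Cover-up at t = 1: α = 1/(1² + 10) = 1/11. Then β = -α = -1/11, γ = -α·(0 + 1) = -1/11
Result: (1/11)/(t - 1) - ((1/11)t + 1/11)/(t² + 10)


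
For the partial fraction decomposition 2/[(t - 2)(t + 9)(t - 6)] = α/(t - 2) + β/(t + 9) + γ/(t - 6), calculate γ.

Cover-up at t = 6: γ = 2/[(6 - 2)(6 + 9)] = 2/[(4)(15)] = 2/60 = 1/30


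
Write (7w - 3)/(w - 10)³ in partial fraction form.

(7w - 3) = A(w - 10)² + B(w - 10) + C. At w = 10: C = 7·10 - 3 = 67. Coefficients: A = 0, B = 7
Result: 7/(w - 10)² + 67/(w - 10)³


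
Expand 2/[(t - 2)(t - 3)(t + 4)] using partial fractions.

Using cover-up method: P = -1/3, Q = 2/7, R = 1/21
Result: (-1/3)/(t - 2) + (2/7)/(t - 3) + (1/21)/(t + 4)


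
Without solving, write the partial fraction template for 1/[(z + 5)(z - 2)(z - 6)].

Three distinct linear factors: A/(z + 5) + B/(z - 2) + C/(z - 6)


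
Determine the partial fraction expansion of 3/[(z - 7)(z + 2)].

3/(z - 7)(z + 2) = A/(z - 7) + B/(z + 2). A = 3/(7 + 2) = 1/3, B = 3/(-2 - 7) = -1/3
Result: (1/3)/(z - 7) - (1/3)/(z + 2)


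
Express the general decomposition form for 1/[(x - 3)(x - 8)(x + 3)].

Three distinct linear factors: P/(x - 3) + Q/(x - 8) + R/(x + 3)


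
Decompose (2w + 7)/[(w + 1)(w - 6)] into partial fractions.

At w=-1: A = (2·(-1) + 7)/(-1 - 6) = -5/7. At w=6: B = (2·6 + 7)/(6 + 1) = 19/7
Result: (-5/7)/(w + 1) + (19/7)/(w - 6)


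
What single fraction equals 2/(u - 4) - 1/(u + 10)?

Common denominator (u - 4)(u + 10). Numerator: 2(u + 10) - 1(u - 4) = (2u + 20) - (u - 4) = u + 24
Result: (u + 24)/[(u - 4)(u + 10)]


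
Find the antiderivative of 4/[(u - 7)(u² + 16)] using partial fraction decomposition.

Cover-up at u=7: A = 4/(7²+16) = 4/65. Coeff matching: B = -4/65, C = -28/65. Decomposition: (4/65)/(u - 7) - ((4/65)u + 28/65)/(u² + 16). Integrate: linear → ln, quadratic → (1/2)ln + arctan: (4/65) ln|(u - 7)| - (2/65) ln(u² + 16) - (7/65) arctan(u/4) + C


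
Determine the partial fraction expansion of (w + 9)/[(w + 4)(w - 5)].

At w=-4: A = (1·(-4) + 9)/(-4 - 5) = -5/9. At w=5: B = (1·5 + 9)/(5 + 4) = 14/9
Result: (-5/9)/(w + 4) + (14/9)/(w - 5)


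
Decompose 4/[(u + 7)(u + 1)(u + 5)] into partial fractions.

Using cover-up method: α = 1/3, β = 1/6, γ = -1/2
Result: (1/3)/(u + 7) + (1/6)/(u + 1) - (1/2)/(u + 5)


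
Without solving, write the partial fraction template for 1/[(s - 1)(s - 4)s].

Three distinct linear factors: A/(s - 1) + B/(s - 4) + C/s


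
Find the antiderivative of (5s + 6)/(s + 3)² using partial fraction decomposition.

Decompose: A = 5, B = 5·(-3) + 6 = -9, so (5s + 6)/(s + 3)² = 5/(s + 3) - 9/(s + 3)². Integrate: ∫ A/(s + 3) ds = 5 ln|(s + 3)|; ∫ B/(s + 3)² ds = 9/(s + 3). Sum: 5 ln|(s + 3)| + 9/(s + 3) + C


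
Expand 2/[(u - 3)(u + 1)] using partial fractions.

2/(u - 3)(u + 1) = A/(u - 3) + B/(u + 1). A = 2/(3 + 1) = 1/2, B = 2/(-1 - 3) = -1/2
Result: (1/2)/(u - 3) - (1/2)/(u + 1)


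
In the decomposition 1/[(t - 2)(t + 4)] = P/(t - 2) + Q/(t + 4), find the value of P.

Cover-up at t = 2: P = 1/(2 + 4) = 1/6


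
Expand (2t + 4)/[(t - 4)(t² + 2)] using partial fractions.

At t=4: α = (2·4 + 4)/(4² + 2) = 2/3. β = -α = -2/3, γ = 2 - 4·α = -2/3
Result: (2/3)/(t - 4) - ((2/3)t + 2/3)/(t² + 2)


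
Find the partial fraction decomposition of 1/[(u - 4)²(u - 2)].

Cover-up at u=2: R = 1/(2 - 4)² = 1/4. Cover-up at u=4: Q = 1/(4 - 2) = 1/2. Comparing u² coeff: P = -R = -1/4
Result: (-1/4)/(u - 4) + (1/2)/(u - 4)² + (1/4)/(u - 2)


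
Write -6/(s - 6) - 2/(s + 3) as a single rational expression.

Common denominator (s - 6)(s + 3). Numerator: -6(s + 3) - 2(s - 6) = (-6s - 18) - (2s - 12) = -8s - 6
Result: (-8s - 6)/[(s - 6)(s + 3)]


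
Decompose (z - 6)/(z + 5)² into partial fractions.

(z - 6) = P(z + 5) + Q. At z = -5: Q = 1·(-5) - 6 = -11. Coeff of z: P = 1
Result: 1/(z + 5) - 11/(z + 5)²


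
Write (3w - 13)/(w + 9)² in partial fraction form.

(3w - 13) = P(w + 9) + Q. At w = -9: Q = 3·(-9) - 13 = -40. Coeff of w: P = 3
Result: 3/(w + 9) - 40/(w + 9)²


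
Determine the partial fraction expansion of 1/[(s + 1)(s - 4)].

1/(s + 1)(s - 4) = P/(s + 1) + Q/(s - 4). P = 1/(-1 - 4) = -1/5, Q = 1/(4 + 1) = 1/5
Result: (-1/5)/(s + 1) + (1/5)/(s - 4)


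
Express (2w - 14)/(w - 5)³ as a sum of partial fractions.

(2w - 14) = P(w - 5)² + Q(w - 5) + R. At w = 5: R = 2·5 - 14 = -4. Coefficients: P = 0, Q = 2
Result: 2/(w - 5)² - 4/(w - 5)³


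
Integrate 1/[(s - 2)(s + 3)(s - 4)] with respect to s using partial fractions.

Cover-up: α = -1/10, β = 1/35, γ = 1/14. Decomposition: (-1/10)/(s - 2) + (1/35)/(s + 3) + (1/14)/(s - 4). Integrate each term: (-1/10) ln|(s - 2)| + (1/35) ln|(s + 3)| + (1/14) ln|(s - 4)| + C


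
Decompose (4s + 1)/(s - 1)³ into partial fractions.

(4s + 1) = A(s - 1)² + B(s - 1) + C. At s = 1: C = 4·1 + 1 = 5. Coefficients: A = 0, B = 4
Result: 4/(s - 1)² + 5/(s - 1)³


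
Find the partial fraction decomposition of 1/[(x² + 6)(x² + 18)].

Coefficient matching gives P = R = 0, Q = 1/(18-6) = 1/12, S = -Q = -1/12
Result: (1/12)/(x² + 6) - (1/12)/(x² + 18)


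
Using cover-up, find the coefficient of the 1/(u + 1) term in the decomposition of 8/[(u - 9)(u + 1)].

Cover (u + 1), set u=-1: 8/((u - 9) at u=-1) = 8/(-10) = -4/5


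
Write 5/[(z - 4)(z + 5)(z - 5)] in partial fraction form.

Using cover-up method: α = -5/9, β = 1/18, γ = 1/2
Result: (-5/9)/(z - 4) + (1/18)/(z + 5) + (1/2)/(z - 5)


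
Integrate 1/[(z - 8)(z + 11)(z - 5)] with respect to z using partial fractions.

Cover-up: P = 1/57, Q = 1/304, R = -1/48. Decomposition: (1/57)/(z - 8) + (1/304)/(z + 11) - (1/48)/(z - 5). Integrate each term: (1/57) ln|(z - 8)| + (1/304) ln|(z + 11)| - (1/48) ln|(z - 5)| + C


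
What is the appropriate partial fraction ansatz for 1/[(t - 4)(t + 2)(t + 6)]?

Three distinct linear factors: A/(t - 4) + B/(t + 2) + C/(t + 6)


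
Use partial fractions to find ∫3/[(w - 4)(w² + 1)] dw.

Cover-up at w=4: α = 3/(4²+1) = 3/17. Coeff matching: β = -3/17, γ = -12/17. Decomposition: (3/17)/(w - 4) - ((3/17)w + 12/17)/(w² + 1). Integrate: linear → ln, quadratic → (1/2)ln + arctan: (3/17) ln|(w - 4)| - (3/34) ln(w² + 1) - (12/17) arctan(w) + C


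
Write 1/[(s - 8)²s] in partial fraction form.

Cover-up at s=0: R = 1/(0 - 8)² = 1/64. Cover-up at s=8: Q = 1/(8 - 0) = 1/8. Comparing s² coeff: P = -R = -1/64
Result: (-1/64)/(s - 8) + (1/8)/(s - 8)² + (1/64)/s


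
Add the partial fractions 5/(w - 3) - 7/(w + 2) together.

Common denominator (w - 3)(w + 2). Numerator: 5(w + 2) - 7(w - 3) = (5w + 10) - (7w - 21) = -2w + 31
Result: (-2w + 31)/[(w - 3)(w + 2)]


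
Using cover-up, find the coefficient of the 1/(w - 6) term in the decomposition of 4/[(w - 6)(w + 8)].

Cover (w - 6), set w=6: 4/((w + 8) at w=6) = 4/(14) = 2/7


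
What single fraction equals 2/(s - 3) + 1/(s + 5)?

Common denominator (s - 3)(s + 5). Numerator: 2(s + 5) + 1(s - 3) = (2s + 10) + (s - 3) = 3s + 7
Result: (3s + 7)/[(s - 3)(s + 5)]


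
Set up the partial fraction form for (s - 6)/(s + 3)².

Repeated linear factor: α/(s + 3) + β/(s + 3)²


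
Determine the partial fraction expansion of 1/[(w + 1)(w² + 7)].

Cover-up at w = -1: A = 1/((-1)² + 7) = 1/8. Then B = -A = -1/8, C = -A·(0 - 1) = 1/8
Result: (1/8)/(w + 1) - ((1/8)w - 1/8)/(w² + 7)


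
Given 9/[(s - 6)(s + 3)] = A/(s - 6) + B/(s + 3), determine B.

Cover-up at s = -3: B = 9/(-3 - 6) = -9/9 = -1


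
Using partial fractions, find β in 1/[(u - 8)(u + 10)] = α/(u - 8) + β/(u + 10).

Cover-up at u = -10: β = 1/(-10 - 8) = -1/18


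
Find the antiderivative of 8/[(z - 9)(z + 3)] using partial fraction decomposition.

Decompose: 8/[(z - 9)(z + 3)] = (2/3)/(z - 9) - (2/3)/(z + 3). Integrate each term: (2/3) ln|(z - 9)| - (2/3) ln|(z + 3)| + C


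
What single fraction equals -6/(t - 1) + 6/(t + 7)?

Common denominator (t - 1)(t + 7). Numerator: -6(t + 7) + 6(t - 1) = (-6t - 42) + (6t - 6) = -48
Result: (-48)/[(t - 1)(t + 7)]


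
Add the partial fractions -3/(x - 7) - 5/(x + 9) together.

Common denominator (x - 7)(x + 9). Numerator: -3(x + 9) - 5(x - 7) = (-3x - 27) - (5x - 35) = -8x + 8
Result: (-8x + 8)/[(x - 7)(x + 9)]


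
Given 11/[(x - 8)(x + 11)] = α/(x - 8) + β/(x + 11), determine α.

Cover-up at x = 8: α = 11/(8 + 11) = 11/19


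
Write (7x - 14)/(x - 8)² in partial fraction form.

(7x - 14) = P(x - 8) + Q. At x = 8: Q = 7·8 - 14 = 42. Coeff of x: P = 7
Result: 7/(x - 8) + 42/(x - 8)²


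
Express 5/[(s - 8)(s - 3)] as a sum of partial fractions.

5/(s - 8)(s - 3) = A/(s - 8) + B/(s - 3). A = 5/(8 - 3) = 1, B = 5/(3 - 8) = -1
Result: 1/(s - 8) - 1/(s - 3)


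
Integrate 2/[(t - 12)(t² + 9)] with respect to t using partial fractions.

Cover-up at t=12: P = 2/(12²+9) = 2/153. Coeff matching: Q = -2/153, R = -8/51. Decomposition: (2/153)/(t - 12) - ((2/153)t + 8/51)/(t² + 9). Integrate: linear → ln, quadratic → (1/2)ln + arctan: (2/153) ln|(t - 12)| - (1/153) ln(t² + 9) - (8/153) arctan(t/3) + C


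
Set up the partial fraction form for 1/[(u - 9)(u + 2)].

Distinct linear factors: A/(u - 9) + B/(u + 2)


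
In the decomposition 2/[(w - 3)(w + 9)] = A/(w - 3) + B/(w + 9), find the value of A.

Cover-up at w = 3: A = 2/(3 + 9) = 2/12 = 1/6


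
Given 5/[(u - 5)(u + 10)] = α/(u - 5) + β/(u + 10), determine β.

Cover-up at u = -10: β = 5/(-10 - 5) = -5/15 = -1/3


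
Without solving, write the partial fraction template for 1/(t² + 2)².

Repeated quadratic factor: (αt + β)/(t² + 2) + (γt + δ)/(t² + 2)²


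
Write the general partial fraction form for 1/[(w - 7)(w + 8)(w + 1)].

Three distinct linear factors: A/(w - 7) + B/(w + 8) + C/(w + 1)


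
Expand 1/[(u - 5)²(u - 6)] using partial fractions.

Cover-up at u=6: C = 1/(6 - 5)² = 1. Cover-up at u=5: B = 1/(5 - 6) = -1. Comparing u² coeff: A = -C = -1
Result: -1/(u - 5) - 1/(u - 5)² + 1/(u - 6)


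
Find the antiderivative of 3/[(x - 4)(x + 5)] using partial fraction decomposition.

Decompose: 3/[(x - 4)(x + 5)] = (1/3)/(x - 4) - (1/3)/(x + 5). Integrate each term: (1/3) ln|(x - 4)| - (1/3) ln|(x + 5)| + C


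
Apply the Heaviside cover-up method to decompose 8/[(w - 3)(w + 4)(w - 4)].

Cover (w - 3), w=3: P = 8/[(3 + 4)(3 - 4)] = -8/7. Cover (w + 4), w=-4: Q = 8/[(-4 - 3)(-4 - 4)] = 1/7. Cover (w - 4), w=4: R = 8/[(4 - 3)(4 + 4)] = 1.
Result: (-8/7)/(w - 3) + (1/7)/(w + 4) + 1/(w - 4)


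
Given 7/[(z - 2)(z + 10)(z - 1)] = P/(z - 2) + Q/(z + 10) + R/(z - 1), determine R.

Cover-up at z = 1: R = 7/[(1 - 2)(1 + 10)] = 7/[(-1)(11)] = -7/11


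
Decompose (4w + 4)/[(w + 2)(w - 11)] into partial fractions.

At w=-2: P = (4·(-2) + 4)/(-2 - 11) = 4/13. At w=11: Q = (4·11 + 4)/(11 + 2) = 48/13
Result: (4/13)/(w + 2) + (48/13)/(w - 11)


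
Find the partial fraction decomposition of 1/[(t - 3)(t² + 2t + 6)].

Cover-up at t = 3: A = 1/(3² + 2·3 + 6) = 1/21. Then B = -A = -1/21, C = -A·(2 + 3) = -5/21
Result: (1/21)/(t - 3) - ((1/21)t + 5/21)/(t² + 2t + 6)


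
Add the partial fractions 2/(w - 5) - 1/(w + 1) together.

Common denominator (w - 5)(w + 1). Numerator: 2(w + 1) - 1(w - 5) = (2w + 2) - (w - 5) = w + 7
Result: (w + 7)/[(w - 5)(w + 1)]


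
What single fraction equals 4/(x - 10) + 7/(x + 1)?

Common denominator (x - 10)(x + 1). Numerator: 4(x + 1) + 7(x - 10) = (4x + 4) + (7x - 70) = 11x - 66
Result: (11x - 66)/[(x - 10)(x + 1)]


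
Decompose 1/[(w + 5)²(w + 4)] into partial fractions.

Cover-up at w=-4: R = 1/(-4 + 5)² = 1. Cover-up at w=-5: Q = 1/(-5 + 4) = -1. Comparing w² coeff: P = -R = -1
Result: -1/(w + 5) - 1/(w + 5)² + 1/(w + 4)


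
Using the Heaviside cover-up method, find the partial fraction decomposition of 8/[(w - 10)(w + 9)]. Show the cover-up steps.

Cover (w - 10): set w=10, get P = 8/(10 + 9) = 8/19. Cover (w + 9): set w=-9, get Q = 8/(-9 - 10) = -8/19.
Result: (8/19)/(w - 10) - (8/19)/(w + 9)


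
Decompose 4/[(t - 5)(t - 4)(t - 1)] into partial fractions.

Using cover-up method: A = 1, B = -4/3, C = 1/3
Result: 1/(t - 5) - (4/3)/(t - 4) + (1/3)/(t - 1)


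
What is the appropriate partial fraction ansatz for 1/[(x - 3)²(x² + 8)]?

Repeated linear + quadratic: α/(x - 3) + β/(x - 3)² + (γx + δ)/(x² + 8)


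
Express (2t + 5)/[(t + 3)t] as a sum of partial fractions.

At t=-3: A = (2·(-3) + 5)/(-3 - 0) = 1/3. At t=0: B = (2·0 + 5)/(0 + 3) = 5/3
Result: (1/3)/(t + 3) + (5/3)/t


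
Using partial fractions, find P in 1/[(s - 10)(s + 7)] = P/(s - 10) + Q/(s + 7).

Cover-up at s = 10: P = 1/(10 + 7) = 1/17


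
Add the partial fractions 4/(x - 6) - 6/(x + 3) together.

Common denominator (x - 6)(x + 3). Numerator: 4(x + 3) - 6(x - 6) = (4x + 12) - (6x - 36) = -2x + 48
Result: (-2x + 48)/[(x - 6)(x + 3)]


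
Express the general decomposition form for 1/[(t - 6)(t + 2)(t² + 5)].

Two linear + quadratic: A/(t - 6) + B/(t + 2) + (Ct + D)/(t² + 5)


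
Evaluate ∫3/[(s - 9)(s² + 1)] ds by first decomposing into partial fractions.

Cover-up at s=9: A = 3/(9²+1) = 3/82. Coeff matching: B = -3/82, C = -27/82. Decomposition: (3/82)/(s - 9) - ((3/82)s + 27/82)/(s² + 1). Integrate: linear → ln, quadratic → (1/2)ln + arctan: (3/82) ln|(s - 9)| - (3/164) ln(s² + 1) - (27/82) arctan(s) + C


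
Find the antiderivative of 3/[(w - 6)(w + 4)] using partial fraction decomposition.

Decompose: 3/[(w - 6)(w + 4)] = (3/10)/(w - 6) - (3/10)/(w + 4). Integrate each term: (3/10) ln|(w - 6)| - (3/10) ln|(w + 4)| + C


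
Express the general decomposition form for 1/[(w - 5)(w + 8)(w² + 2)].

Two linear + quadratic: α/(w - 5) + β/(w + 8) + (γw + δ)/(w² + 2)


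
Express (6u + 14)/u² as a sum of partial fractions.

(6u + 14) = Au + B. At u = 0: B = 6·0 + 14 = 14. Coeff of u: A = 6
Result: 6/u + 14/u²


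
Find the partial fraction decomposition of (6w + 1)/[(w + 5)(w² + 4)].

At w=-5: P = (6·(-5) + 1)/((-5)² + 4) = -1. Q = -P = 1, R = 6 - (-5)·P = 1
Result: -1/(w + 5) + (w + 1)/(w² + 4)


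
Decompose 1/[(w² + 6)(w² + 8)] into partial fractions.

Coefficient matching gives α = γ = 0, β = 1/(8-6) = 1/2, δ = -β = -1/2
Result: (1/2)/(w² + 6) - (1/2)/(w² + 8)


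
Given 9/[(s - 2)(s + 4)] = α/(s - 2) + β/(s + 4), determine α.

Cover-up at s = 2: α = 9/(2 + 4) = 9/6 = 3/2


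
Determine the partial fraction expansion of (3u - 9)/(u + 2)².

(3u - 9) = P(u + 2) + Q. At u = -2: Q = 3·(-2) - 9 = -15. Coeff of u: P = 3
Result: 3/(u + 2) - 15/(u + 2)²


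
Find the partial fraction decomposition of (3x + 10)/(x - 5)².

(3x + 10) = A(x - 5) + B. At x = 5: B = 3·5 + 10 = 25. Coeff of x: A = 3
Result: 3/(x - 5) + 25/(x - 5)²


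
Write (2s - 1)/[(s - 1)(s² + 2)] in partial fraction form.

At s=1: A = (2·1 - 1)/(1² + 2) = 1/3. B = -A = -1/3, C = 2 - 1·A = 5/3
Result: (1/3)/(s - 1) - ((1/3)s - 5/3)/(s² + 2)


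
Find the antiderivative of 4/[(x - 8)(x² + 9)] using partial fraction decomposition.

Cover-up at x=8: α = 4/(8²+9) = 4/73. Coeff matching: β = -4/73, γ = -32/73. Decomposition: (4/73)/(x - 8) - ((4/73)x + 32/73)/(x² + 9). Integrate: linear → ln, quadratic → (1/2)ln + arctan: (4/73) ln|(x - 8)| - (2/73) ln(x² + 9) - (32/219) arctan(x/3) + C


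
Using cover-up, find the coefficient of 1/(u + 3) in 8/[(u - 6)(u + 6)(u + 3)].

Cover (u + 3), set u=-3: 8/[(-3 - 6)(-3 + 6)] = -8/27


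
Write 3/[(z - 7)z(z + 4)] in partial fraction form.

Using cover-up method: P = 3/77, Q = -3/28, R = 3/44
Result: (3/77)/(z - 7) - (3/28)/z + (3/44)/(z + 4)


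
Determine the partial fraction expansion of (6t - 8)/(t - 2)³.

(6t - 8) = P(t - 2)² + Q(t - 2) + R. At t = 2: R = 6·2 - 8 = 4. Coefficients: P = 0, Q = 6
Result: 6/(t - 2)² + 4/(t - 2)³


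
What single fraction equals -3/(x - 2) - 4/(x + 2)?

Common denominator (x - 2)(x + 2). Numerator: -3(x + 2) - 4(x - 2) = (-3x - 6) - (4x - 8) = -7x + 2
Result: (-7x + 2)/[(x - 2)(x + 2)]


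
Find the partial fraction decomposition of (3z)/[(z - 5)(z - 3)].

At z=5: α = (3·5 + 0)/(5 - 3) = 15/2. At z=3: β = (3·3 + 0)/(3 - 5) = -9/2
Result: (15/2)/(z - 5) - (9/2)/(z - 3)


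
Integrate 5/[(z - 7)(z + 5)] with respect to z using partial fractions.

Decompose: 5/[(z - 7)(z + 5)] = (5/12)/(z - 7) - (5/12)/(z + 5). Integrate each term: (5/12) ln|(z - 7)| - (5/12) ln|(z + 5)| + C


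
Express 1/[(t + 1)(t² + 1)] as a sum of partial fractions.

Cover-up at t = -1: α = 1/((-1)² + 1) = 1/2. Then β = -α = -1/2, γ = -α·(0 - 1) = 1/2
Result: (1/2)/(t + 1) - ((1/2)t - 1/2)/(t² + 1)


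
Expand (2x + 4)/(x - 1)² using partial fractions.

(2x + 4) = A(x - 1) + B. At x = 1: B = 2·1 + 4 = 6. Coeff of x: A = 2
Result: 2/(x - 1) + 6/(x - 1)²


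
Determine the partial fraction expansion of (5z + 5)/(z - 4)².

(5z + 5) = P(z - 4) + Q. At z = 4: Q = 5·4 + 5 = 25. Coeff of z: P = 5
Result: 5/(z - 4) + 25/(z - 4)²


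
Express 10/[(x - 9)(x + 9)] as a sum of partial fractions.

10/(x - 9)(x + 9) = P/(x - 9) + Q/(x + 9). P = 10/(9 + 9) = 5/9, Q = 10/(-9 - 9) = -5/9
Result: (5/9)/(x - 9) - (5/9)/(x + 9)


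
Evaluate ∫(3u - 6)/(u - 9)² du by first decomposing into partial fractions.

Decompose: P = 3, Q = 3·9 - 6 = 21, so (3u - 6)/(u - 9)² = 3/(u - 9) + 21/(u - 9)². Integrate: ∫ P/(u - 9) du = 3 ln|(u - 9)|; ∫ Q/(u - 9)² du = -21/(u - 9). Sum: 3 ln|(u - 9)| - 21/(u - 9) + C


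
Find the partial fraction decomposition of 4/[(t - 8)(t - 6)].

4/(t - 8)(t - 6) = A/(t - 8) + B/(t - 6). A = 4/(8 - 6) = 2, B = 4/(6 - 8) = -2
Result: 2/(t - 8) - 2/(t - 6)


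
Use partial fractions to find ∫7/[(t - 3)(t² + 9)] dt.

Cover-up at t=3: α = 7/(3²+9) = 7/18. Coeff matching: β = -7/18, γ = -7/6. Decomposition: (7/18)/(t - 3) - ((7/18)t + 7/6)/(t² + 9). Integrate: linear → ln, quadratic → (1/2)ln + arctan: (7/18) ln|(t - 3)| - (7/36) ln(t² + 9) - (7/18) arctan(t/3) + C


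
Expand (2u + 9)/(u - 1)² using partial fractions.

(2u + 9) = A(u - 1) + B. At u = 1: B = 2·1 + 9 = 11. Coeff of u: A = 2
Result: 2/(u - 1) + 11/(u - 1)²


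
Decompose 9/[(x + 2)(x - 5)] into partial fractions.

9/(x + 2)(x - 5) = P/(x + 2) + Q/(x - 5). P = 9/(-2 - 5) = -9/7, Q = 9/(5 + 2) = 9/7
Result: (-9/7)/(x + 2) + (9/7)/(x - 5)


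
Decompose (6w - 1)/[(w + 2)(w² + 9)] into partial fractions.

At w=-2: P = (6·(-2) - 1)/((-2)² + 9) = -1. Q = -P = 1, R = 6 - (-2)·P = 4
Result: -1/(w + 2) + (w + 4)/(w² + 9)


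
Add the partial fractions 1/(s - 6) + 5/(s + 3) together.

Common denominator (s - 6)(s + 3). Numerator: 1(s + 3) + 5(s - 6) = (s + 3) + (5s - 30) = 6s - 27
Result: (6s - 27)/[(s - 6)(s + 3)]


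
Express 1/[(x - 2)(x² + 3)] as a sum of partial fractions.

Cover-up at x = 2: α = 1/(2² + 3) = 1/7. Then β = -α = -1/7, γ = -α·(0 + 2) = -2/7
Result: (1/7)/(x - 2) - ((1/7)x + 2/7)/(x² + 3)
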